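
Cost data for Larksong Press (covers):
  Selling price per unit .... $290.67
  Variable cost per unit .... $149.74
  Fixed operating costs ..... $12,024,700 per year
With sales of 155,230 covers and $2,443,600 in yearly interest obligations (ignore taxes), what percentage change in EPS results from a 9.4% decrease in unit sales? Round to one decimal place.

Total contribution margin = 155,230 × $140.93 = $21,876,563.90.
Operating income = contribution − fixed costs = $21,876,563.90 − $12,024,700 = $9,851,863.90.
Interest = $2,443,600.00, so EBIT − I = $7,408,263.90.
DCL = total CM / (EBIT − I) = $21,876,563.90 / $7,408,263.90 = 2.9530.
EPS therefore changes by 2.9530 × (-9.4%) = -27.8%.

-27.8%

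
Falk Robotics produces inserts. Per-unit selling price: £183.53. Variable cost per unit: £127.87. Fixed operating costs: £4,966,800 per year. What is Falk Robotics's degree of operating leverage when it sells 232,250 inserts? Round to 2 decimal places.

1.62

Total contribution margin = 232,250 × £55.66 = £12,927,035.00.
EBIT = £12,927,035.00 − £4,966,800 = £7,960,235.00.
DOL = contribution ÷ EBIT = £12,927,035.00 ÷ £7,960,235.00 = 1.6240.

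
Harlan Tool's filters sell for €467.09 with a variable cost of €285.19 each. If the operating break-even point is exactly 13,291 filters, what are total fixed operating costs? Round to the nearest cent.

Contribution margin per unit = €467.09 − €285.19 = €181.90.
Fixed costs = break-even units × CM = 13,291 × €181.90 = €2,417,632.90.

€2,417,632.90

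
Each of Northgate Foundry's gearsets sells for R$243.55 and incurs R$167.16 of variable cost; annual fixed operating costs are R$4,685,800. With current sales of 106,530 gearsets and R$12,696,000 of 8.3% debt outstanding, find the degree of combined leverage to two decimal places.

Contribution at this volume is 106,530 × R$76.39 = R$8,137,826.70.
Subtracting fixed costs: EBIT = R$8,137,826.70 − R$4,685,800 = R$3,452,026.70. Interest = R$1,053,768.00, so EBIT − I = R$2,398,258.70.
DCL = contribution ÷ (EBIT − I) = R$8,137,826.70 ÷ R$2,398,258.70 = 3.3932.

3.39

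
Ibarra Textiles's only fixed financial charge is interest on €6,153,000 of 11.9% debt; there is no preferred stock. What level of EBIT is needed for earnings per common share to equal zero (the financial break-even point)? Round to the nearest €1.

€732,207

Annual interest = 11.9% × €6,153,000 = €732,207.00.
Without preferred stock the financial break-even is simply EBIT = interest = €732,207.00.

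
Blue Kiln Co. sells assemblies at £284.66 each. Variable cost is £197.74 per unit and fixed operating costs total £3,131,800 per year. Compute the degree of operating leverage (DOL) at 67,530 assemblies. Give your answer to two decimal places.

Contribution at this volume is 67,530 × £86.92 = £5,869,707.60.
Subtracting fixed costs: EBIT = £5,869,707.60 − £3,131,800 = £2,737,907.60.
Degree of operating leverage = £5,869,707.60 / £2,737,907.60 = 2.1439.

2.14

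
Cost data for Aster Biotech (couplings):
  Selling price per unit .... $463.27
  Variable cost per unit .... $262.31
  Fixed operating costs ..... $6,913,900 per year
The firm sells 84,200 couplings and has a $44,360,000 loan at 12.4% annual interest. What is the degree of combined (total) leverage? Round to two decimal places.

Total contribution margin = 84,200 × $200.96 = $16,920,832.00.
Subtracting fixed costs: EBIT = $16,920,832.00 − $6,913,900 = $10,006,932.00. Interest = $5,500,640.00, so EBIT − I = $4,506,292.00.
DCL = contribution ÷ (EBIT − I) = $16,920,832.00 ÷ $4,506,292.00 = 3.7549.

3.75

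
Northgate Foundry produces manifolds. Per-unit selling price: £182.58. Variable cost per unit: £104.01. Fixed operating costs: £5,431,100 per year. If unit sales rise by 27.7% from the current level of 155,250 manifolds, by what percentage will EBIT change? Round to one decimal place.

+49.9%

Total contribution margin = 155,250 × £78.57 = £12,197,992.50.
Subtracting fixed costs: EBIT = £12,197,992.50 − £5,431,100 = £6,766,892.50.
Degree of operating leverage = £12,197,992.50 / £6,766,892.50 = 1.8026.
%ΔEBIT = DOL × %ΔSales = 1.8026 × +27.7% = +49.9%.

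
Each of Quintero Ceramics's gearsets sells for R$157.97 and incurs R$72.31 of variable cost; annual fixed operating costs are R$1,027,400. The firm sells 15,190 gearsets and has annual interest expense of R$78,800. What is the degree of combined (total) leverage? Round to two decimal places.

6.67

Total contribution margin = 15,190 × R$85.66 = R$1,301,175.40.
EBIT = R$1,301,175.40 − R$1,027,400 = R$273,775.40. Interest = R$78,800.00.
DOL = R$1,301,175.40 ÷ R$273,775.40 = 4.7527; DFL = R$273,775.40 ÷ R$194,975.40 = 1.4042.
DCL = DOL × DFL = 4.7527 × 1.4042 = 6.6737.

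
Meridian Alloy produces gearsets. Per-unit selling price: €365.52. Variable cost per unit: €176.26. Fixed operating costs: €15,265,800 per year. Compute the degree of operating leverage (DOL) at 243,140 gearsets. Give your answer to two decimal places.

1.50

At 243,140 units, contribution = 243,140 × €189.26 = €46,016,676.40.
EBIT = €46,016,676.40 − €15,265,800 = €30,750,876.40.
DOL = contribution ÷ EBIT = €46,016,676.40 ÷ €30,750,876.40 = 1.4964.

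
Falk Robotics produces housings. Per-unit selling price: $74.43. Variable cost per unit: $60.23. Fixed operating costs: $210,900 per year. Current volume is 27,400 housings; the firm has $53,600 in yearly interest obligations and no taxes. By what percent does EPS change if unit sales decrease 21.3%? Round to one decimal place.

-66.5%

At 27,400 units, contribution = 27,400 × $14.20 = $389,080.00.
EBIT = $389,080.00 − $210,900 = $178,180.00.
After interest of $53,600.00, pre-tax earnings = $124,580.00.
DCL = total CM / (EBIT − I) = $389,080.00 / $124,580.00 = 3.1231.
%ΔEPS = DCL × %ΔSales = 3.1231 × -21.3% = -66.5%.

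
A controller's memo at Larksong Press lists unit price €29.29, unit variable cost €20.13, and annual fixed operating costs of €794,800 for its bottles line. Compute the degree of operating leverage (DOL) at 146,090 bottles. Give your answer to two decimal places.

2.46

At 146,090 units, contribution = 146,090 × €9.16 = €1,338,184.40.
Subtracting fixed costs: EBIT = €1,338,184.40 − €794,800 = €543,384.40.
DOL = contribution ÷ EBIT = €1,338,184.40 ÷ €543,384.40 = 2.4627.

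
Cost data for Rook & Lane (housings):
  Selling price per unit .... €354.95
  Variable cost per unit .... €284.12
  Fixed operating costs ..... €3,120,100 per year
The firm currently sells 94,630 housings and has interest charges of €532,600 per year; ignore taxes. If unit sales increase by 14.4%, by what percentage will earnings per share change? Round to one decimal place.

Total contribution margin = 94,630 × €70.83 = €6,702,642.90.
Operating income = contribution − fixed costs = €6,702,642.90 − €3,120,100 = €3,582,542.90.
After interest of €532,600.00, pre-tax earnings = €3,049,942.90.
DCL = total CM / (EBIT − I) = €6,702,642.90 / €3,049,942.90 = 2.1976.
%ΔEPS = DCL × %ΔSales = 2.1976 × +14.4% = +31.6%.

+31.6%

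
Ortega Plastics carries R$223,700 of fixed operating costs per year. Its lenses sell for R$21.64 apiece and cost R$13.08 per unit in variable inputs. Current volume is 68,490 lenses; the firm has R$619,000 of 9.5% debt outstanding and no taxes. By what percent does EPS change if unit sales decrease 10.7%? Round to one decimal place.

-20.7%

Total contribution margin = 68,490 × R$8.56 = R$586,274.40.
EBIT = R$586,274.40 − R$223,700 = R$362,574.40.
After interest of R$58,805.00, pre-tax earnings = R$303,769.40.
Degree of combined leverage = contribution ÷ (EBIT − I) = R$586,274.40 ÷ R$303,769.40 = 1.9300.
EPS therefore changes by 1.9300 × (-10.7%) = -20.7%.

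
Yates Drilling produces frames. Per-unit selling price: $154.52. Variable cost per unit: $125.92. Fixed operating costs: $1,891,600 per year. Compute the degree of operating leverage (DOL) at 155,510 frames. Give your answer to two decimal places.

1.74

Total contribution margin = 155,510 × $28.60 = $4,447,586.00.
Subtracting fixed costs: EBIT = $4,447,586.00 − $1,891,600 = $2,555,986.00.
Degree of operating leverage = $4,447,586.00 / $2,555,986.00 = 1.7401.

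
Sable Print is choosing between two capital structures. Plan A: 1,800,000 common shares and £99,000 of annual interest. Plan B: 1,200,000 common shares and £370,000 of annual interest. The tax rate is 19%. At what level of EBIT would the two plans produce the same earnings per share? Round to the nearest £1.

£912,000

Set EPS_A = EPS_B: (EBIT − £99,000)(1 − 0.19) ÷ 1,800,000 = (EBIT − £370,000)(1 − 0.19) ÷ 1,200,000.
The (1 − t) factor cancels: (EBIT − 99,000) × 1,200,000 = (EBIT − 370,000) × 1,800,000.
Solving, EBIT = (370,000·1,800,000 − 99,000·1,200,000) / (1,800,000 − 1,200,000) = 547,200,000,000 / 600,000 = 912,000.00.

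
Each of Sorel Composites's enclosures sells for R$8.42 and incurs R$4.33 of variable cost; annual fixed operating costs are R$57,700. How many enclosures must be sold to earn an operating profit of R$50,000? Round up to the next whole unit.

Each unit contributes R$8.42 − R$4.33 = R$4.09.
Need Q such that Q × R$4.09 − R$57,700 = R$50,000, i.e. Q = R$107,700 / R$4.09 = 26,332.52 → 26,333.

26,333 enclosures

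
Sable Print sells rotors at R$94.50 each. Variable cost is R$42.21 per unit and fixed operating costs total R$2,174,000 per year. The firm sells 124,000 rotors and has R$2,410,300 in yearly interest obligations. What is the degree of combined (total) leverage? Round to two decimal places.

Total contribution margin = 124,000 × R$52.29 = R$6,483,960.00.
Operating income = contribution − fixed costs = R$6,483,960.00 − R$2,174,000 = R$4,309,960.00. Interest = R$2,410,300.00.
DOL = R$6,483,960.00 ÷ R$4,309,960.00 = 1.5044; DFL = R$4,309,960.00 ÷ R$1,899,660.00 = 2.2688.
Combined leverage = 1.5044 × 2.2688 = 3.4132.

3.41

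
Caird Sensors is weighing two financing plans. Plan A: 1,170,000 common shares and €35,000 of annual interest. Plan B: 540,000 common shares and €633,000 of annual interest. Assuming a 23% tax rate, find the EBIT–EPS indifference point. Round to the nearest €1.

€1,145,571

Set EPS_A = EPS_B: (EBIT − €35,000)(1 − 0.23) ÷ 1,170,000 = (EBIT − €633,000)(1 − 0.23) ÷ 540,000.
Cancelling (1 − t) and cross-multiplying: 540,000·(EBIT − 35,000) = 1,170,000·(EBIT − 633,000).
EBIT × (1,170,000 − 540,000) = 633,000 × 1,170,000 − 35,000 × 540,000 = 721,710,000,000, so EBIT = 721,710,000,000 ÷ 630,000 = 1,145,571.43.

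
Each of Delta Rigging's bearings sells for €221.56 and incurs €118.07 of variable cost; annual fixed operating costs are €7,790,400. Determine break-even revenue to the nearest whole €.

Contribution margin per unit = €221.56 − €118.07 = €103.49, a CM ratio of €103.49 ÷ €221.56 = 0.4671.
Break-even revenue = fixed costs × price ÷ CM = €7,790,400 × €221.56 ÷ €103.49 = €16,678,336.

€16,678,336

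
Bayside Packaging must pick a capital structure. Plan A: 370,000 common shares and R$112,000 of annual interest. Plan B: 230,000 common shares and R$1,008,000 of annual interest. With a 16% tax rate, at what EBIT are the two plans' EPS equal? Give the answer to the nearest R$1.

Set EPS_A = EPS_B: (EBIT − R$112,000)(1 − 0.16) ÷ 370,000 = (EBIT − R$1,008,000)(1 − 0.16) ÷ 230,000.
Cancelling (1 − t) and cross-multiplying: 230,000·(EBIT − 112,000) = 370,000·(EBIT − 1,008,000).
Solving, EBIT = (1,008,000·370,000 − 112,000·230,000) / (370,000 − 230,000) = 347,200,000,000 / 140,000 = 2,480,000.00.

R$2,480,000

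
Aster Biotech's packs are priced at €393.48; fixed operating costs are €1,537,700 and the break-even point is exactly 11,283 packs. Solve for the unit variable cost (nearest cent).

Contribution per unit must be FC / Q = €1,537,700 / 11,283 = €136.2847.
Variable cost per unit = €393.48 − €136.2847 = €257.20.

€257.20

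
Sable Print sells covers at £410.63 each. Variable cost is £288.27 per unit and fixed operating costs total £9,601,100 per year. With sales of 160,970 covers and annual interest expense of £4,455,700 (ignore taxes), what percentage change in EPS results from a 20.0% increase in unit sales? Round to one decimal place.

+69.9%

At 160,970 units, contribution = 160,970 × £122.36 = £19,696,289.20.
Subtracting fixed costs: EBIT = £19,696,289.20 − £9,601,100 = £10,095,189.20.
Interest = £4,455,700.00, so EBIT − I = £5,639,489.20.
DCL = total CM / (EBIT − I) = £19,696,289.20 / £5,639,489.20 = 3.4926.
%ΔEPS = DCL × %ΔSales = 3.4926 × +20.0% = +69.9%.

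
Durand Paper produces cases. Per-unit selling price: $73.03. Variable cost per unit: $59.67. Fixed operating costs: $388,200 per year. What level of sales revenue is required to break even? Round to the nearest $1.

Contribution margin per unit = $73.03 − $59.67 = $13.36, a CM ratio of $13.36 ÷ $73.03 = 0.1829.
Break-even revenue = fixed costs × price ÷ CM = $388,200 × $73.03 ÷ $13.36 = $2,122,024.

$2,122,024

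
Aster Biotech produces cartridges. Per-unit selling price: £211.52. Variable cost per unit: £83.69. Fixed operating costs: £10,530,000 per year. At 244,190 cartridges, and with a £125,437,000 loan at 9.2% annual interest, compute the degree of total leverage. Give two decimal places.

Contribution at this volume is 244,190 × £127.83 = £31,214,807.70.
Subtracting fixed costs: EBIT = £31,214,807.70 − £10,530,000 = £20,684,807.70. Interest = £11,540,204.00, so EBIT − I = £9,144,603.70.
Degree of total leverage = total CM / (EBIT − interest) = £31,214,807.70 / £9,144,603.70 = 3.4135.

3.41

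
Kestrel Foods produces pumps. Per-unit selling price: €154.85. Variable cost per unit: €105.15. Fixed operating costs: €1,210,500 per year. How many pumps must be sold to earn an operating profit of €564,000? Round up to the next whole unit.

35,705 pumps

Each unit contributes €154.85 − €105.15 = €49.70.
Need Q such that Q × €49.70 − €1,210,500 = €564,000, i.e. Q = €1,774,500 / €49.70 = 35,704.23 → 35,705.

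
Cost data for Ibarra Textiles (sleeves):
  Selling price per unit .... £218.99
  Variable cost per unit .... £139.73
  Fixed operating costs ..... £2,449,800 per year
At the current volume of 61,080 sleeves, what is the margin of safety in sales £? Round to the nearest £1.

£6,607,278

Unit CM = price − variable cost = £218.99 − £139.73 = £79.26. Break-even units = £2,449,800 ÷ £79.26 = 30,908.40; break-even revenue = 30,908.40 × £218.99 = £6,768,631.11.
Current sales = 61,080 × £218.99 = £13,375,909.20.
Margin of safety = £13,375,909.20 − £6,768,631.11 = £6,607,278.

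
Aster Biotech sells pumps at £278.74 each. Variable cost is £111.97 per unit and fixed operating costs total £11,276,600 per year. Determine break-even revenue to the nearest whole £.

£18,847,751

Contribution margin per unit = £278.74 − £111.97 = £166.77, a CM ratio of £166.77 ÷ £278.74 = 0.5983.
Break-even revenue = fixed costs × price ÷ CM = £11,276,600 × £278.74 ÷ £166.77 = £18,847,751.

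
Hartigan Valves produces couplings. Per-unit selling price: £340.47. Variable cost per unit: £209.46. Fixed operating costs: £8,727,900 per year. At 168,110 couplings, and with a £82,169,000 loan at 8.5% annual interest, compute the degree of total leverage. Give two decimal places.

Contribution at this volume is 168,110 × £131.01 = £22,024,091.10.
Operating income = contribution − fixed costs = £22,024,091.10 − £8,727,900 = £13,296,191.10. Interest = £6,984,365.00.
DOL = £22,024,091.10 ÷ £13,296,191.10 = 1.6564; DFL = £13,296,191.10 ÷ £6,311,826.10 = 2.1066.
Combined leverage = 1.6564 × 2.1066 = 3.4894.

3.49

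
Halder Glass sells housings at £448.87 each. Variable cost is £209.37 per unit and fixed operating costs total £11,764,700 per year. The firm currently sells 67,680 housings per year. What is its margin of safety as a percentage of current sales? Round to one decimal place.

Each unit contributes £448.87 − £209.37 = £239.50. Break-even units = £11,764,700 ÷ £239.50 = 49,121.92; break-even revenue = 49,121.92 × £448.87 = £22,049,356.53.
Current sales = 67,680 × £448.87 = £30,379,521.60.
Margin of safety = (£30,379,521.60 − £22,049,356.53) ÷ £30,379,521.60 = 27.4%.

27.4%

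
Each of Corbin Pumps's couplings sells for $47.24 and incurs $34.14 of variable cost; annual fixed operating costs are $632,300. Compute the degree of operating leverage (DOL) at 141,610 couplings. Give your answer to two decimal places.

Total contribution margin = 141,610 × $13.10 = $1,855,091.00.
Subtracting fixed costs: EBIT = $1,855,091.00 − $632,300 = $1,222,791.00.
DOL = contribution ÷ EBIT = $1,855,091.00 ÷ $1,222,791.00 = 1.5171.

1.52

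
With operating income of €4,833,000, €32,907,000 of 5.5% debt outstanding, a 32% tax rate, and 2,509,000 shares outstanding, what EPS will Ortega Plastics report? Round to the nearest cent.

€0.82

Interest = €1,809,885.00, so EBT = €4,833,000 − €1,809,885.00 = €3,023,115.00.
Net income = €3,023,115.00 × (1 − 0.32) = €2,055,718.20.
EPS = €2,055,718.20 ÷ 2,509,000 = €0.82.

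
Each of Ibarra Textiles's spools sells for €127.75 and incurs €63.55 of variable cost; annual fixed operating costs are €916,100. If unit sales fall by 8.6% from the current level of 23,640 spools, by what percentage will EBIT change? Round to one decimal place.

-21.7%

At 23,640 units, contribution = 23,640 × €64.20 = €1,517,688.00.
Operating income = contribution − fixed costs = €1,517,688.00 − €916,100 = €601,588.00.
So DOL = total CM / EBIT = €1,517,688.00 / €601,588.00 = 2.5228.
So EBIT moves 2.5228 × (-8.6%) = -21.7%.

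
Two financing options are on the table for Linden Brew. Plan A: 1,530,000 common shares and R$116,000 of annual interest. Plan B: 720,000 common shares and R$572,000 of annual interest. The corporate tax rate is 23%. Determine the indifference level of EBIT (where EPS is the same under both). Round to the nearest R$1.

Set EPS_A = EPS_B: (EBIT − R$116,000)(1 − 0.23) ÷ 1,530,000 = (EBIT − R$572,000)(1 − 0.23) ÷ 720,000.
Cancelling (1 − t) and cross-multiplying: 720,000·(EBIT − 116,000) = 1,530,000·(EBIT − 572,000).
EBIT × (1,530,000 − 720,000) = 572,000 × 1,530,000 − 116,000 × 720,000 = 791,640,000,000, so EBIT = 791,640,000,000 ÷ 810,000 = 977,333.33.

R$977,333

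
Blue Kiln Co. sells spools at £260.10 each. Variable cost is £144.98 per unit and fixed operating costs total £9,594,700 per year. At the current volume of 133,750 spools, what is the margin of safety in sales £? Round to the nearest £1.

£13,110,287

Unit CM = price − variable cost = £260.10 − £144.98 = £115.12. Break-even units = £9,594,700 ÷ £115.12 = 83,345.21; break-even revenue = 83,345.21 × £260.10 = £21,678,087.82.
Actual sales revenue = 133,750 × £260.10 = £34,788,375.00.
Margin of safety = £34,788,375.00 − £21,678,087.82 = £13,110,287.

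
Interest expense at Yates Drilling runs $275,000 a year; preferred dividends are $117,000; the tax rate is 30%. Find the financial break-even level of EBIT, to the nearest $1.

$442,143

Preferred dividends are paid after tax, so their pre-tax equivalent is $117,000 ÷ (1 − 0.30) = $167,142.86.
EPS = 0 when EBIT covers interest plus the pre-tax preferred burden: $275,000 + $167,142.86 = $442,142.86.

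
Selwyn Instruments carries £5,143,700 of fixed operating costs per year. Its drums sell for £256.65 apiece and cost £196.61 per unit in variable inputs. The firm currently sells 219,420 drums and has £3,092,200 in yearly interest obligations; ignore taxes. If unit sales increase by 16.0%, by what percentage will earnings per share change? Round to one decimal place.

Total contribution margin = 219,420 × £60.04 = £13,173,976.80.
Operating income = contribution − fixed costs = £13,173,976.80 − £5,143,700 = £8,030,276.80.
Interest = £3,092,200.00, so EBIT − I = £4,938,076.80.
Degree of combined leverage = contribution ÷ (EBIT − I) = £13,173,976.80 ÷ £4,938,076.80 = 2.6678.
%ΔEPS = DCL × %ΔSales = 2.6678 × +16.0% = +42.7%.

+42.7%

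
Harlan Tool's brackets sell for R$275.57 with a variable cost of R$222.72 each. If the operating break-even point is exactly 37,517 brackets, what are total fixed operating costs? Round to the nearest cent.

R$1,982,773.45

Each unit contributes R$275.57 − R$222.72 = R$52.85.
Fixed costs = break-even units × CM = 37,517 × R$52.85 = R$1,982,773.45.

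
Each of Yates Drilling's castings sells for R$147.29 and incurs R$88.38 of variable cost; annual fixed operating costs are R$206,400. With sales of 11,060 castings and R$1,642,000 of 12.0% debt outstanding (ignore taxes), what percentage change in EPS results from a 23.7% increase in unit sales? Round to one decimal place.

Total contribution margin = 11,060 × R$58.91 = R$651,544.60.
EBIT = R$651,544.60 − R$206,400 = R$445,144.60.
Interest = R$197,040.00, so EBIT − I = R$248,104.60.
DCL = total CM / (EBIT − I) = R$651,544.60 / R$248,104.60 = 2.6261.
%ΔEPS = DCL × %ΔSales = 2.6261 × +23.7% = +62.2%.

+62.2%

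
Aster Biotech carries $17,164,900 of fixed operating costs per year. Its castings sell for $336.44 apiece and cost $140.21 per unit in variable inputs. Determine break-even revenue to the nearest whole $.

$29,429,542

Contribution margin per unit = $336.44 − $140.21 = $196.23, a CM ratio of $196.23 ÷ $336.44 = 0.5833.
Break-even revenue = fixed costs × price ÷ CM = $17,164,900 × $336.44 ÷ $196.23 = $29,429,542.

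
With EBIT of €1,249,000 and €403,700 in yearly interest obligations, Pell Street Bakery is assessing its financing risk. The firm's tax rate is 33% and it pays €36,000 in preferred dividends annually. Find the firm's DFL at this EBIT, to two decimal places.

Annual interest charges come to €403,700.00.
Preferred dividends grossed up pre-tax: €36,000 / (1 − 0.33) = €53,731.34.
DFL = EBIT ÷ [EBIT − I − D_p/(1−t)] = €1,249,000 ÷ [€1,249,000 − €403,700.00 − €53,731.34] = €1,249,000 ÷ €791,568.66 = 1.5779.

1.58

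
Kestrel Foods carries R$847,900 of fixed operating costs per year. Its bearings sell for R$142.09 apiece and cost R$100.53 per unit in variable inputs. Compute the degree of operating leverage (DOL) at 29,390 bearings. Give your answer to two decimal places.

3.27

At 29,390 units, contribution = 29,390 × R$41.56 = R$1,221,448.40.
Subtracting fixed costs: EBIT = R$1,221,448.40 − R$847,900 = R$373,548.40.
Degree of operating leverage = R$1,221,448.40 / R$373,548.40 = 3.2699.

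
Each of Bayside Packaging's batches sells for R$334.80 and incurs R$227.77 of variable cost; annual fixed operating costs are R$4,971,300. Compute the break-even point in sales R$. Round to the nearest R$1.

R$15,550,698

Contribution margin per unit = R$334.80 − R$227.77 = R$107.03, a CM ratio of R$107.03 ÷ R$334.80 = 0.3197.
Break-even sales = FC ÷ CM ratio = R$4,971,300 × R$334.80 / R$107.03 = R$15,550,698.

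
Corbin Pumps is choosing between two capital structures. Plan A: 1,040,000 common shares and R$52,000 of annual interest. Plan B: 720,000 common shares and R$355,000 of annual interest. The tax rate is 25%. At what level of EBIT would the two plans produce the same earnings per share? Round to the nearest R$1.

At indifference, (EBIT − 52,000)(1 − t)/1,040,000 = (EBIT − 355,000)(1 − t)/720,000.
Cancelling (1 − t) and cross-multiplying: 720,000·(EBIT − 52,000) = 1,040,000·(EBIT − 355,000).
EBIT × (1,040,000 − 720,000) = 355,000 × 1,040,000 − 52,000 × 720,000 = 331,760,000,000, so EBIT = 331,760,000,000 ÷ 320,000 = 1,036,750.00.

R$1,036,750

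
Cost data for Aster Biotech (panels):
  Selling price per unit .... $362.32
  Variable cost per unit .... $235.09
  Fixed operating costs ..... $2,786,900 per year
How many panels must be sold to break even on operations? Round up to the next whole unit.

21,905 panels

Unit CM = price − variable cost = $362.32 − $235.09 = $127.23.
Break-even volume = fixed costs ÷ CM per unit = $2,786,900 ÷ $127.23 = 21,904.43, so 21,905 panels.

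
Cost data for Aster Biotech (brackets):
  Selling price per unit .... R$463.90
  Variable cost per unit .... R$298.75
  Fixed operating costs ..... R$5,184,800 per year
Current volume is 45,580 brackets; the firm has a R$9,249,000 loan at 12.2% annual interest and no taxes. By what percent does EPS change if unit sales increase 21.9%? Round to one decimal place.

+135.8%

At 45,580 units, contribution = 45,580 × R$165.15 = R$7,527,537.00.
EBIT = R$7,527,537.00 − R$5,184,800 = R$2,342,737.00.
Interest = R$1,128,378.00, so EBIT − I = R$1,214,359.00.
Degree of combined leverage = contribution ÷ (EBIT − I) = R$7,527,537.00 ÷ R$1,214,359.00 = 6.1988.
EPS therefore changes by 6.1988 × (+21.9%) = +135.8%.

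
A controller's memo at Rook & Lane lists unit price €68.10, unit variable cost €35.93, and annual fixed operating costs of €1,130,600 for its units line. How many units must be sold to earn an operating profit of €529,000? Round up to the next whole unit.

51,589 units

Contribution margin per unit = €68.10 − €35.93 = €32.17.
Units = (FC + target) / CM = (€1,130,600 + €529,000) / €32.17 = 51,588.44, so 51,589 units.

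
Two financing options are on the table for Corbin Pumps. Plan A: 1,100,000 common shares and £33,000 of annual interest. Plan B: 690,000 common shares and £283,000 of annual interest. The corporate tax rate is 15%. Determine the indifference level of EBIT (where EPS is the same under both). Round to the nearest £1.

Set EPS_A = EPS_B: (EBIT − £33,000)(1 − 0.15) ÷ 1,100,000 = (EBIT − £283,000)(1 − 0.15) ÷ 690,000.
Cancelling (1 − t) and cross-multiplying: 690,000·(EBIT − 33,000) = 1,100,000·(EBIT − 283,000).
EBIT × (1,100,000 − 690,000) = 283,000 × 1,100,000 − 33,000 × 690,000 = 288,530,000,000, so EBIT = 288,530,000,000 ÷ 410,000 = 703,731.71.

£703,732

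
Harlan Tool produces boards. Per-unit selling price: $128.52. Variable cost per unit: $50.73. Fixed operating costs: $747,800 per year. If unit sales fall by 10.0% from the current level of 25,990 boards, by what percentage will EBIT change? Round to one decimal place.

Total contribution margin = 25,990 × $77.79 = $2,021,762.10.
EBIT = $2,021,762.10 − $747,800 = $1,273,962.10.
DOL = contribution ÷ EBIT = $2,021,762.10 ÷ $1,273,962.10 = 1.5870.
%ΔEBIT = DOL × %ΔSales = 1.5870 × -10.0% = -15.9%.

-15.9%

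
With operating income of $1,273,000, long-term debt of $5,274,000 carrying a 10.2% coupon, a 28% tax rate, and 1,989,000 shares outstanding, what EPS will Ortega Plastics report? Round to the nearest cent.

$0.27

Interest = $537,948.00, so EBT = $1,273,000 − $537,948.00 = $735,052.00.
After tax at 28%: net income = $735,052.00 × 0.72 = $529,237.44.
EPS = $529,237.44 ÷ 1,989,000 = $0.27.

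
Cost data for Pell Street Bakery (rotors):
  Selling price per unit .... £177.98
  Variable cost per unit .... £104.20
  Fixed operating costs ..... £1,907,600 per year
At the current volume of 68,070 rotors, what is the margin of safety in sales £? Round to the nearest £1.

Each unit contributes £177.98 − £104.20 = £73.78. Break-even units = £1,907,600 ÷ £73.78 = 25,855.25; break-even revenue = 25,855.25 × £177.98 = £4,601,716.56.
Actual sales revenue = 68,070 × £177.98 = £12,115,098.60.
Margin of safety = £12,115,098.60 − £4,601,716.56 = £7,513,382.

£7,513,382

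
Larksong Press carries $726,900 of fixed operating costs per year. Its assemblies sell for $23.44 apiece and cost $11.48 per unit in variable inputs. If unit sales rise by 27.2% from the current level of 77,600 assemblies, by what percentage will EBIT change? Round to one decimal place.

At 77,600 units, contribution = 77,600 × $11.96 = $928,096.00.
EBIT = $928,096.00 − $726,900 = $201,196.00.
Degree of operating leverage = $928,096.00 / $201,196.00 = 4.6129.
Operating income changes by 4.6129 × +27.2% = +125.5%.

+125.5%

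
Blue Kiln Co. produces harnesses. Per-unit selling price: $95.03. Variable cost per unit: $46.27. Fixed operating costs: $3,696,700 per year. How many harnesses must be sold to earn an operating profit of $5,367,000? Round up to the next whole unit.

185,884 harnesses

Unit CM = price − variable cost = $95.03 − $46.27 = $48.76.
Units = (FC + target) / CM = ($3,696,700 + $5,367,000) / $48.76 = 185,883.92, so 185,884 harnesses.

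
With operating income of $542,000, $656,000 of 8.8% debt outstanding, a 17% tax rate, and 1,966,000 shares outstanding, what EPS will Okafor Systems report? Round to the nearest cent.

$0.20

Pre-tax income = $542,000 − $57,728.00 = $484,272.00.
Net income = $484,272.00 × (1 − 0.17) = $401,945.76.
Per share: $401,945.76 / 1,966,000 shares = $0.20.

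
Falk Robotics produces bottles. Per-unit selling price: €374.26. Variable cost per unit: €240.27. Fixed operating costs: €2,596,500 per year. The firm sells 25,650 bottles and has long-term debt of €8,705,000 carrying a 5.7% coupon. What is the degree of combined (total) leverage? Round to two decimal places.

9.99

Contribution at this volume is 25,650 × €133.99 = €3,436,843.50.
Operating income = contribution − fixed costs = €3,436,843.50 − €2,596,500 = €840,343.50. Interest = €496,185.00, so EBIT − I = €344,158.50.
Degree of total leverage = total CM / (EBIT − interest) = €3,436,843.50 / €344,158.50 = 9.9862.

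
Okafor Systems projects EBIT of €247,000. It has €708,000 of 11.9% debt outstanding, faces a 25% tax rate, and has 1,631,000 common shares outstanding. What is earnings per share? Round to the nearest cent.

Pre-tax income = €247,000 − €84,252.00 = €162,748.00.
After tax at 25%: net income = €162,748.00 × 0.75 = €122,061.00.
Per share: €122,061.00 / 1,631,000 shares = €0.07.

€0.07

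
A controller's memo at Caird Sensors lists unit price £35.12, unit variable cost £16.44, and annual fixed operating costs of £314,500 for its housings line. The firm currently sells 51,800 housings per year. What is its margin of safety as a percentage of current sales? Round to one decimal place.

Contribution margin per unit = £35.12 − £16.44 = £18.68. Break-even units = £314,500 ÷ £18.68 = 16,836.19; break-even revenue = 16,836.19 × £35.12 = £591,286.94.
Actual sales revenue = 51,800 × £35.12 = £1,819,216.00.
Margin of safety = (£1,819,216.00 − £591,286.94) ÷ £1,819,216.00 = 67.5%.

67.5%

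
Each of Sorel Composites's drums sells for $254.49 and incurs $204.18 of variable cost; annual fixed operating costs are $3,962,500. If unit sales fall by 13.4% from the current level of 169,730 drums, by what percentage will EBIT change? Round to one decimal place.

At 169,730 units, contribution = 169,730 × $50.31 = $8,539,116.30.
Subtracting fixed costs: EBIT = $8,539,116.30 − $3,962,500 = $4,576,616.30.
Degree of operating leverage = $8,539,116.30 / $4,576,616.30 = 1.8658.
Operating income changes by 1.8658 × -13.4% = -25.0%.

-25.0%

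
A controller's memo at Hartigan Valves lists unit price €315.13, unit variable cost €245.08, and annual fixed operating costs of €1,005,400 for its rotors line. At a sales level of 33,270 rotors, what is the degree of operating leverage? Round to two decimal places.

Total contribution margin = 33,270 × €70.05 = €2,330,563.50.
EBIT = €2,330,563.50 − €1,005,400 = €1,325,163.50.
DOL = contribution ÷ EBIT = €2,330,563.50 ÷ €1,325,163.50 = 1.7587.

1.76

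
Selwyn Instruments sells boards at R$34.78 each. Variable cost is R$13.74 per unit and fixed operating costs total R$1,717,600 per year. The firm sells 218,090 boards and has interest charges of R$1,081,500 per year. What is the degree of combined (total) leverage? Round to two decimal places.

2.56

Total contribution margin = 218,090 × R$21.04 = R$4,588,613.60.
Operating income = contribution − fixed costs = R$4,588,613.60 − R$1,717,600 = R$2,871,013.60. Interest = R$1,081,500.00, so EBIT − I = R$1,789,513.60.
Degree of total leverage = total CM / (EBIT − interest) = R$4,588,613.60 / R$1,789,513.60 = 2.5642.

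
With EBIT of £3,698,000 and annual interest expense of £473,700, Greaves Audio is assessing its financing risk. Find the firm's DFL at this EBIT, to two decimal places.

Annual interest charges come to £473,700.00.
Degree of financial leverage = EBIT / (EBIT − interest) = £3,698,000 / £3,224,300.00 = 1.1469.

1.15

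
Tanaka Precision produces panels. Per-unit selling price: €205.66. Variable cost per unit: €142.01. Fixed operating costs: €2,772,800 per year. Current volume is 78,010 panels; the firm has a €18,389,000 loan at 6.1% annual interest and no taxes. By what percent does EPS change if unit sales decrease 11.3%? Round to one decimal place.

At 78,010 units, contribution = 78,010 × €63.65 = €4,965,336.50.
Operating income = contribution − fixed costs = €4,965,336.50 − €2,772,800 = €2,192,536.50.
After interest of €1,121,729.00, pre-tax earnings = €1,070,807.50.
Degree of combined leverage = contribution ÷ (EBIT − I) = €4,965,336.50 ÷ €1,070,807.50 = 4.6370.
%ΔEPS = DCL × %ΔSales = 4.6370 × -11.3% = -52.4%.

-52.4%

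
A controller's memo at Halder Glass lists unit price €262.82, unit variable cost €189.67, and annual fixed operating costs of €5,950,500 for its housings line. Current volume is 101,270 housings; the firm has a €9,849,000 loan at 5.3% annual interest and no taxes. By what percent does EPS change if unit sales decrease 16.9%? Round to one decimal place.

-133.8%

Contribution at this volume is 101,270 × €73.15 = €7,407,900.50.
Operating income = contribution − fixed costs = €7,407,900.50 − €5,950,500 = €1,457,400.50.
After interest of €521,997.00, pre-tax earnings = €935,403.50.
Degree of combined leverage = contribution ÷ (EBIT − I) = €7,407,900.50 ÷ €935,403.50 = 7.9195.
%ΔEPS = DCL × %ΔSales = 7.9195 × -16.9% = -133.8%.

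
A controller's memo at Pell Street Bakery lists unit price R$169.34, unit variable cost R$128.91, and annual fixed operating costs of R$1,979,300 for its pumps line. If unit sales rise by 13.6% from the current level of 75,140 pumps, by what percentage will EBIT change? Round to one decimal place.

+39.0%

At 75,140 units, contribution = 75,140 × R$40.43 = R$3,037,910.20.
EBIT = R$3,037,910.20 − R$1,979,300 = R$1,058,610.20.
Degree of operating leverage = R$3,037,910.20 / R$1,058,610.20 = 2.8697.
So EBIT moves 2.8697 × (+13.6%) = +39.0%.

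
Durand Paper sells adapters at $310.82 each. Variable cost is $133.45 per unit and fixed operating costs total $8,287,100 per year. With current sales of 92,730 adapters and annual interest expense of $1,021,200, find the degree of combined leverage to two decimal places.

At 92,730 units, contribution = 92,730 × $177.37 = $16,447,520.10.
EBIT = $16,447,520.10 − $8,287,100 = $8,160,420.10. Interest = $1,021,200.00, so EBIT − I = $7,139,220.10.
DCL = contribution ÷ (EBIT − I) = $16,447,520.10 ÷ $7,139,220.10 = 2.3038.

2.30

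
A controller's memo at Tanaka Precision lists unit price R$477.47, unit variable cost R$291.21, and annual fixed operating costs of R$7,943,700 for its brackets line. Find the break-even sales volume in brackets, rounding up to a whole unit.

Contribution margin per unit = R$477.47 − R$291.21 = R$186.26.
Break-even Q = R$7,943,700 / R$186.26 = 42,648.45 → 42,649 brackets.

42,649 brackets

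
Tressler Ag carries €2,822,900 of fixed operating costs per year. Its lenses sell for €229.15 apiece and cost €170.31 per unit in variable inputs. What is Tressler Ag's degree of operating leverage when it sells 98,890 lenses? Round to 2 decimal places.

Contribution at this volume is 98,890 × €58.84 = €5,818,687.60.
Subtracting fixed costs: EBIT = €5,818,687.60 − €2,822,900 = €2,995,787.60.
So DOL = total CM / EBIT = €5,818,687.60 / €2,995,787.60 = 1.9423.

1.94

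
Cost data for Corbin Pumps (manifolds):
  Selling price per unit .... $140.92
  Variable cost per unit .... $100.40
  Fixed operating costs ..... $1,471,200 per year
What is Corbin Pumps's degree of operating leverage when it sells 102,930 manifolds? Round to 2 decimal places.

Total contribution margin = 102,930 × $40.52 = $4,170,723.60.
Subtracting fixed costs: EBIT = $4,170,723.60 − $1,471,200 = $2,699,523.60.
DOL = contribution ÷ EBIT = $4,170,723.60 ÷ $2,699,523.60 = 1.5450.

1.54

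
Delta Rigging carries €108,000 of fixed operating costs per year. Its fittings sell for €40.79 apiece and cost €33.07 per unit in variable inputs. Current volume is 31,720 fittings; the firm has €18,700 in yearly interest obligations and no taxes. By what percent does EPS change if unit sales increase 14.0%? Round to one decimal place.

Total contribution margin = 31,720 × €7.72 = €244,878.40.
Subtracting fixed costs: EBIT = €244,878.40 − €108,000 = €136,878.40.
After interest of €18,700.00, pre-tax earnings = €118,178.40.
DCL = total CM / (EBIT − I) = €244,878.40 / €118,178.40 = 2.0721.
%ΔEPS = DCL × %ΔSales = 2.0721 × +14.0% = +29.0%.

+29.0%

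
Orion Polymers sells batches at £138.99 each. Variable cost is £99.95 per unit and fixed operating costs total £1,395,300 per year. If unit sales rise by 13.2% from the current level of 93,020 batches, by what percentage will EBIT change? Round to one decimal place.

+21.4%

Total contribution margin = 93,020 × £39.04 = £3,631,500.80.
Subtracting fixed costs: EBIT = £3,631,500.80 − £1,395,300 = £2,236,200.80.
DOL = contribution ÷ EBIT = £3,631,500.80 ÷ £2,236,200.80 = 1.6240.
Operating income changes by 1.6240 × +13.2% = +21.4%.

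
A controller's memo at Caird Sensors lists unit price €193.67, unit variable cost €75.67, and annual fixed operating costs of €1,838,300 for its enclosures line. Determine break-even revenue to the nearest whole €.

CM per unit = €193.67 − €75.67 = €118.00; CM ratio = €118.00 / €193.67 = 0.6093.
Break-even sales = FC ÷ CM ratio = €1,838,300 × €193.67 / €118.00 = €3,017,149.

€3,017,149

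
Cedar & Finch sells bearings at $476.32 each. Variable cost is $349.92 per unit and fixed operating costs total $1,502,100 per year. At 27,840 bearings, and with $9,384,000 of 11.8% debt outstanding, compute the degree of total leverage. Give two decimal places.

Contribution at this volume is 27,840 × $126.40 = $3,518,976.00.
EBIT = $3,518,976.00 − $1,502,100 = $2,016,876.00. Interest = $1,107,312.00.
DOL = $3,518,976.00 ÷ $2,016,876.00 = 1.7448; DFL = $2,016,876.00 ÷ $909,564.00 = 2.2174.
DCL = DOL × DFL = 1.7448 × 2.2174 = 3.8689.

3.87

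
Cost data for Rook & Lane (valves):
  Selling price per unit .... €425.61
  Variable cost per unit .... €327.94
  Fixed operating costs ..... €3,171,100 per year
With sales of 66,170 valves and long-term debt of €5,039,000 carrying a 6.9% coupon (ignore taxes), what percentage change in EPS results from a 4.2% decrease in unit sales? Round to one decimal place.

Contribution at this volume is 66,170 × €97.67 = €6,462,823.90.
Subtracting fixed costs: EBIT = €6,462,823.90 − €3,171,100 = €3,291,723.90.
After interest of €347,691.00, pre-tax earnings = €2,944,032.90.
Degree of combined leverage = contribution ÷ (EBIT − I) = €6,462,823.90 ÷ €2,944,032.90 = 2.1952.
%ΔEPS = DCL × %ΔSales = 2.1952 × -4.2% = -9.2%.

-9.2%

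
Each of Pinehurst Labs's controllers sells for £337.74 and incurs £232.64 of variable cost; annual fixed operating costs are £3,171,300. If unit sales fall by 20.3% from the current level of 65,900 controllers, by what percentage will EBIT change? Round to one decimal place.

Total contribution margin = 65,900 × £105.10 = £6,926,090.00.
Operating income = contribution − fixed costs = £6,926,090.00 − £3,171,300 = £3,754,790.00.
DOL = contribution ÷ EBIT = £6,926,090.00 ÷ £3,754,790.00 = 1.8446.
%ΔEBIT = DOL × %ΔSales = 1.8446 × -20.3% = -37.4%.

-37.4%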